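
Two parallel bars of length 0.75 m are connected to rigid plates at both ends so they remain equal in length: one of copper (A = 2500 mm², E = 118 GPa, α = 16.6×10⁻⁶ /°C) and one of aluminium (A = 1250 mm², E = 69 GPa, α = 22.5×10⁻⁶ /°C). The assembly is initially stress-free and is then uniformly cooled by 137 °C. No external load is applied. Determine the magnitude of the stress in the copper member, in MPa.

σ ≈ 21.6 MPa (compressive)

Equilibrium of a rigid end plate with no external load gives equal and opposite internal forces ±P in the two members. Since α_{aluminium} > α_{copper}, cooling drives the aluminium into tension and the copper into compression.
Equating the net (thermal + elastic) strains gives |α₁ − α₂|·ΔT = P·[1/(A₁E₁) + 1/(A₂E₂)].
|α₁ − α₂|·ΔT = 5.9×10⁻⁶ × 137 = 0.0008083.
1/(A₁E₁) + 1/(A₂E₂) = 1/(2500×118×10³) + 1/(1250×69×10³) = 1.498×10⁻⁸ N⁻¹.
P = 0.0008083 / 1.498×10⁻⁸ = 53940 N = 53.94 kN.
σ_{copper} = P/A₁ = 53940/2500 = 21.58 MPa, compressive.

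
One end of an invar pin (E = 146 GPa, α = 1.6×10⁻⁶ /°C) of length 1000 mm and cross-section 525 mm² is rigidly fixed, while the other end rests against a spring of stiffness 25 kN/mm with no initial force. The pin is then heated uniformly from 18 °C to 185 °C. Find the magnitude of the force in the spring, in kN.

P ≈ 5.04 kN

If the spring were absent the pin would lengthen by αΔT L = 1.6×10⁻⁶ × 167 × 1000 = 0.2672 mm.
Let P be the compressive force at the spring. The pin shortens elastically by PL/(AE) and the spring compresses by P/k; together these equal δ_free.
P [ L/(AE) + 1/k ] = δ_free → P [ 1000/(525×146×10³) + 1/(25×10³) ] = 0.2672.
P = 0.2672 / 5.305×10⁻⁵ = 5037 N.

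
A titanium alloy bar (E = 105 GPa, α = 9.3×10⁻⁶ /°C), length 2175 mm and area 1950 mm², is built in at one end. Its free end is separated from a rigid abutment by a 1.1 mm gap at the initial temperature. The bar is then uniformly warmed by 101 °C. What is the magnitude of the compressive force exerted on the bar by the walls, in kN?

P ≈ 88.8 kN

If the wall were absent the bar would grow by αΔT L = 9.3×10⁻⁶ × 101 × 2175 = 2.043 mm.
After closing the 1.1 mm clearance, 2.043 − 1.1 = 0.943 mm of expansion remains to be suppressed by the wall.
So σ = E(δ_free − g)/L = 105×10³ × 0.943/2175 = 45.52 MPa.
Force on the wall = σA = 45.52 × 1950 mm² = 88.77 kN.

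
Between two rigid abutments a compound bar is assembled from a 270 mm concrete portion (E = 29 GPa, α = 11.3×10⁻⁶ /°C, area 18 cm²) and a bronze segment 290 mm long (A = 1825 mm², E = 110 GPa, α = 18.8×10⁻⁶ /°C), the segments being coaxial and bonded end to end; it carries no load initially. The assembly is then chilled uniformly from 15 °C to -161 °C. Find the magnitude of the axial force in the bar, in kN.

Free thermal contraction of the whole bar: Σ αᵢΔT Lᵢ = 11.3×10⁻⁶×176×270 + 18.8×10⁻⁶×176×290 = 1.497 mm.
Since the ends are fixed, an axial force P builds up, equal in every segment, with P · Σ Lᵢ/(AᵢEᵢ) = δ_free.
The series flexibility is Σ Lᵢ/(AᵢEᵢ) = 270/(1800×29×10³) + 290/(1825×110×10³) = 6.617×10⁻⁶ mm/N.
Hence P = δ_free / Σ(L/AE) = 1.497/6.617×10⁻⁶ = 226.2 kN (tensile).

P ≈ 226 kN (tensile)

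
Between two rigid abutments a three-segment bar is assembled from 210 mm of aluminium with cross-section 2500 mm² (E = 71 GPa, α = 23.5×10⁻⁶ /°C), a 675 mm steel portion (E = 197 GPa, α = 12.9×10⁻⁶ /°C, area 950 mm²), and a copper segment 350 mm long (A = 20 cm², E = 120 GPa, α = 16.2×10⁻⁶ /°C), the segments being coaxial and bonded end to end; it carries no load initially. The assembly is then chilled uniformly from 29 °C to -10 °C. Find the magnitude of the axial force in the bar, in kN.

P ≈ 121 kN (tensile)

Free thermal contraction of the whole bar: Σ αᵢΔT Lᵢ = 23.5×10⁻⁶×39×210 + 12.9×10⁻⁶×39×675 + 16.2×10⁻⁶×39×350 = 0.7532 mm.
Since the ends are fixed, an axial force P builds up, equal in every segment, with P · Σ Lᵢ/(AᵢEᵢ) = δ_free.
Σ Lᵢ/(AᵢEᵢ) = 210/(2500×71×10³) + 675/(950×197×10³) + 350/(2000×120×10³) = 6.248×10⁻⁶ mm/N.
P = 0.7532 / 6.248×10⁻⁶ = 120500 N = 120.5 kN, tensile.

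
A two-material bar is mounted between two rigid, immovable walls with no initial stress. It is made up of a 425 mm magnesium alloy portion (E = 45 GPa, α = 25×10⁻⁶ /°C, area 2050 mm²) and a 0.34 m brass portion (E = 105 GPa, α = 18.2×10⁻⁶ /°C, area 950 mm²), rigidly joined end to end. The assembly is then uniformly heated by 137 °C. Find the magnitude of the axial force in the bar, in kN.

P ≈ 287 kN (compressive)

If the supports were absent, the total length change would be Σ αᵢΔT Lᵢ = 25×10⁻⁶×137×425 + 18.2×10⁻⁶×137×340 = 2.303 mm.
Since the ends are fixed, an axial force P builds up, equal in every segment, with P · Σ Lᵢ/(AᵢEᵢ) = δ_free.
The series flexibility is Σ Lᵢ/(AᵢEᵢ) = 425/(2050×45×10³) + 340/(950×105×10³) = 8.016×10⁻⁶ mm/N.
P = 2.303 / 8.016×10⁻⁶ = 287400 N = 287.4 kN, compressive.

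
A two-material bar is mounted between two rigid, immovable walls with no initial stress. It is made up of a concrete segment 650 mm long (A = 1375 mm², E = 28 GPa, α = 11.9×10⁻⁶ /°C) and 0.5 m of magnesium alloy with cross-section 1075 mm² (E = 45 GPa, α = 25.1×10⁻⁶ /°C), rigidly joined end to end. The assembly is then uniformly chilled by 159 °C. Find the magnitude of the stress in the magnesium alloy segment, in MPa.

σ ≈ 110 MPa (tensile)

With the walls removed the bar would change length by δ_free = Σ αᵢΔT Lᵢ = 11.9×10⁻⁶×159×650 + 25.1×10⁻⁶×159×500 = 3.225 mm.
Since the ends are fixed, an axial force P builds up, equal in every segment, with P · Σ Lᵢ/(AᵢEᵢ) = δ_free.
The series flexibility is Σ Lᵢ/(AᵢEᵢ) = 650/(1375×28×10³) + 500/(1075×45×10³) = 2.722×10⁻⁵ mm/N.
Hence P = δ_free / Σ(L/AE) = 3.225/2.722×10⁻⁵ = 118.5 kN (tensile).
σ_{magnesium alloy} = P / A = 118500 / 1075 = 110.2 MPa.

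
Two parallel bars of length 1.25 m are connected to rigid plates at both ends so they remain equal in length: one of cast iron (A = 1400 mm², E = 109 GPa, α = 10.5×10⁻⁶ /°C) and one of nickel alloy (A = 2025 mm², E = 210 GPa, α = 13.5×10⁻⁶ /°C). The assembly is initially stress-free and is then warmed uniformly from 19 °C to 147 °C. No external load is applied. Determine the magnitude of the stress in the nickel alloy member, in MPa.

Equilibrium of a rigid end plate with no external load gives equal and opposite internal forces ±P in the two members. Since α_{nickel alloy} > α_{cast iron}, heating drives the nickel alloy into compression and the cast iron into tension.
Equating the net (thermal + elastic) strains gives |α₁ − α₂|·ΔT = P·[1/(A₁E₁) + 1/(A₂E₂)].
|α₁ − α₂|·ΔT = 3×10⁻⁶ × 128 = 0.000384.
1/(A₁E₁) + 1/(A₂E₂) = 1/(1400×109×10³) + 1/(2025×210×10³) = 8.905×10⁻⁹ N⁻¹.
P = 0.000384 / 8.905×10⁻⁹ = 43120 N = 43.12 kN.
σ_{nickel alloy} = P/A₂ = 43120/2025 = 21.3 MPa, compressive.

σ ≈ 21.3 MPa (compressive)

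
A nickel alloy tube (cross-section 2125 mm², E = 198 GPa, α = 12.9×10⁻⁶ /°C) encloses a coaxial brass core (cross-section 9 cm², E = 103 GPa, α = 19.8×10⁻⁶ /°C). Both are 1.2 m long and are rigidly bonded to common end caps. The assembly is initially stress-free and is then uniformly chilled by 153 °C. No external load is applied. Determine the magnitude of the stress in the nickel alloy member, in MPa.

σ ≈ 37.7 MPa (compressive)

Equilibrium of a rigid end plate with no external load gives equal and opposite internal forces ±P in the two members. Since α_{brass} > α_{nickel alloy}, cooling drives the brass into tension and the nickel alloy into compression.
Equating the net (thermal + elastic) strains gives |α₁ − α₂|·ΔT = P·[1/(A₁E₁) + 1/(A₂E₂)].
|α₁ − α₂|·ΔT = 6.9×10⁻⁶ × 153 = 0.001056.
1/(A₁E₁) + 1/(A₂E₂) = 1/(2125×198×10³) + 1/(900×103×10³) = 1.316×10⁻⁸ N⁻¹.
So P = 0.001056 / 1.316×10⁻⁸ = 80.19 kN.
σ_{nickel alloy} = P/A₁ = 80190/2125 = 37.74 MPa, compressive.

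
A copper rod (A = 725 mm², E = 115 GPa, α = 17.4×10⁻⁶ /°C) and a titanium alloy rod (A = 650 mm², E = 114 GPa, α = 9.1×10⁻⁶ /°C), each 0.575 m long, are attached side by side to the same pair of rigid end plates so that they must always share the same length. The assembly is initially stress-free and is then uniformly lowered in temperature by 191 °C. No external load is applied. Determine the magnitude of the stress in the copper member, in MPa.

σ ≈ 85.8 MPa (tensile)

Both members must finish at the same length. With the larger α, the copper tends to over-contract; the plates restrain it, putting the copper in tension and the titanium alloy in compression. With no external load the two internal forces are equal and opposite, magnitude P.
Compatibility of the two members (thermal + elastic change equal): (α₁ − α₂)ΔT = P·[1/(A₁E₁) + 1/(A₂E₂)].
|α₁ − α₂|·ΔT = 8.3×10⁻⁶ × 191 = 0.001585.
1/(A₁E₁) + 1/(A₂E₂) = 1/(725×115×10³) + 1/(650×114×10³) = 2.549×10⁻⁸ N⁻¹.
P = 0.001585 / 2.549×10⁻⁸ = 62190 N = 62.19 kN.
σ_{copper} = P/A₁ = 62190/725 = 85.79 MPa, tensile.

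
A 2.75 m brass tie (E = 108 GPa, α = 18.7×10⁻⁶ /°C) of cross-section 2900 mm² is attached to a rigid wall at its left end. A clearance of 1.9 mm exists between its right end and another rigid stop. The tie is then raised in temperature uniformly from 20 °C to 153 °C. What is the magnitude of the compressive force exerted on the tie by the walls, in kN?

P ≈ 563 kN

Unrestrained expansion: δ_free = αΔT L = 18.7×10⁻⁶ × 133 × 2750 = 6.84 mm.
The gap closes (δ_free > 1.9 mm) and the wall then resists a further 6.84 − 1.9 = 4.94 mm of expansion.
That suppressed elongation corresponds to σ = E·Δ/L = 108×10³ × 4.94/2750 = 194 MPa.
Force on the wall = σA = 194 × 2900 mm² = 562.6 kN.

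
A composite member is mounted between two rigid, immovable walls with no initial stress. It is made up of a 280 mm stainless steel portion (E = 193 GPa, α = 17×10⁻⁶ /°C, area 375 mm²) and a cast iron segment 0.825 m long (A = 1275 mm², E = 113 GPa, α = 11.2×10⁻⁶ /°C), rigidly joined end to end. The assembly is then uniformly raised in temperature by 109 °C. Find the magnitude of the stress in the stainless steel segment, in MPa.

Free thermal expansion of the whole bar: Σ αᵢΔT Lᵢ = 17×10⁻⁶×109×280 + 11.2×10⁻⁶×109×825 = 1.526 mm.
The walls prevent any net length change, so an axial force P (same in every segment) develops. Compatibility: P · Σ Lᵢ/(AᵢEᵢ) = δ_free.
Σ Lᵢ/(AᵢEᵢ) = 280/(375×193×10³) + 825/(1275×113×10³) = 9.595×10⁻⁶ mm/N.
So P = 1.526 / 9.595×10⁻⁶ = 159 kN, compressive.
σ_{stainless steel} = P / A = 159000 / 375 = 424.1 MPa.

σ ≈ 424 MPa (compressive)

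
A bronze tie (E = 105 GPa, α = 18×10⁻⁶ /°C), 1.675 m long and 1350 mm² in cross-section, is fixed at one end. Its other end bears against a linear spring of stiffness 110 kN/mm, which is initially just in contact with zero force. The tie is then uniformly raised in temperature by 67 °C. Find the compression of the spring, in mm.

δ ≈ 0.878 mm

If the spring were absent the tie would lengthen by αΔT L = 18×10⁻⁶ × 67 × 1675 = 2.02 mm.
With a force P in the spring, the elastic change of the tie is PL/(AE) and that of the spring is P/k; compatibility requires their sum to equal δ_free.
So P = δ_free / [L/(AE) + 1/k] = 2.02 / [ 1675/(1350×105×10³) + 1/(110×10³) ].
P = 2.02 / 2.091×10⁻⁵ = 96620 N.
Spring compression = P/k = 96620/(110×10³) = 0.8783 mm.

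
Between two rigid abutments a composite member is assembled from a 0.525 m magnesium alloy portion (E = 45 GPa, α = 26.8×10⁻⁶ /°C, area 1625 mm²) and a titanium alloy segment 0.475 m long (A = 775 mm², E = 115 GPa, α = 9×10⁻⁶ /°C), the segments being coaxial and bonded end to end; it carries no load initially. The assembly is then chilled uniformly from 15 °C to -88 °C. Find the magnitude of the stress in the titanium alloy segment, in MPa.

Free thermal contraction of the whole bar: Σ αᵢΔT Lᵢ = 26.8×10⁻⁶×103×525 + 9×10⁻⁶×103×475 = 1.89 mm.
The rigid supports impose zero overall length change; the single axial force P common to all segments must satisfy P Σ Lᵢ/(AᵢEᵢ) = δ_free.
Σ Lᵢ/(AᵢEᵢ) = 525/(1625×45×10³) + 475/(775×115×10³) = 1.251×10⁻⁵ mm/N.
So P = 1.89 / 1.251×10⁻⁵ = 151.1 kN, tensile.
σ_{titanium alloy} = P / A = 151100 / 775 = 194.9 MPa.

σ ≈ 195 MPa (tensile)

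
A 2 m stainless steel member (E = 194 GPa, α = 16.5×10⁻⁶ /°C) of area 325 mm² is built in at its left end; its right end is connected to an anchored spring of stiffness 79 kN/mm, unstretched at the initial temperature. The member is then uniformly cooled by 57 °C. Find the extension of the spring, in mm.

δ ≈ 0.537 mm

The unrestrained thermal change is αΔT L = 16.5×10⁻⁶ × 57 × 2000 = 1.881 mm.
Let P be the tensile force in the spring. The member extends elastically by PL/(AE) and the spring stretches by P/k; together these equal δ_free.
P [ L/(AE) + 1/k ] = δ_free → P [ 2000/(325×194×10³) + 1/(79×10³) ] = 1.881.
P = 1.881 / 4.438×10⁻⁵ = 42380 N.
Spring extension = P/k = 42380/(79×10³) = 0.5365 mm.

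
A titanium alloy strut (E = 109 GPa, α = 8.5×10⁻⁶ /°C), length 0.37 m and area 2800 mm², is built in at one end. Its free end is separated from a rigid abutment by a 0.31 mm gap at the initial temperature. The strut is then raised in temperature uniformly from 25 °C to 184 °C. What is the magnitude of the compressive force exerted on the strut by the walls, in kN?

If the wall were absent the strut would grow by αΔT L = 8.5×10⁻⁶ × 159 × 370 = 0.5001 mm.
This exceeds the 0.31 mm gap, so the wall pushes back. The portion of expansion that must be recovered elastically is δ_free − gap = 0.5001 − 0.31 = 0.1901 mm.
So σ = E(δ_free − g)/L = 109×10³ × 0.1901/370 = 55.99 MPa.
Force on the wall = σA = 55.99 × 2800 mm² = 156.8 kN.

P ≈ 157 kN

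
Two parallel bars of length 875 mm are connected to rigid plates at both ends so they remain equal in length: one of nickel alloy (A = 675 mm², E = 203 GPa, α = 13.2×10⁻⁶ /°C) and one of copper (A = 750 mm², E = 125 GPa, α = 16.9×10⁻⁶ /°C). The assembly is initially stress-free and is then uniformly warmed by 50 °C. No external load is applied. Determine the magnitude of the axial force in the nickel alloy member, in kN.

Both members must finish at the same length. With the larger α, the copper tends to over-expand; the plates restrain it, putting the copper in compression and the nickel alloy in tension. With no external load the two internal forces are equal and opposite, magnitude P.
Equating the net (thermal + elastic) strains gives |α₁ − α₂|·ΔT = P·[1/(A₁E₁) + 1/(A₂E₂)].
|α₁ − α₂|·ΔT = 3.7×10⁻⁶ × 50 = 0.000185.
1/(A₁E₁) + 1/(A₂E₂) = 1/(675×203×10³) + 1/(750×125×10³) = 1.796×10⁻⁸ N⁻¹.
P = 0.000185 / 1.796×10⁻⁸ = 10300 N = 10.3 kN.

P ≈ 10.3 kN (tensile in the nickel alloy)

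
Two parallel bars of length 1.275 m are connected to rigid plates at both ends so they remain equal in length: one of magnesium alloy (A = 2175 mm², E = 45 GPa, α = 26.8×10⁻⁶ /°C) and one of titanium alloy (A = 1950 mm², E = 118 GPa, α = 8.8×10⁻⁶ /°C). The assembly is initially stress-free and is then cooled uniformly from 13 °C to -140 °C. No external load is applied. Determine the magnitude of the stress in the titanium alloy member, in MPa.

σ ≈ 97 MPa (compressive)

Both members must finish at the same length. With the larger α, the magnesium alloy tends to over-contract; the plates restrain it, putting the magnesium alloy in tension and the titanium alloy in compression. With no external load the two internal forces are equal and opposite, magnitude P.
Compatibility of the two members (thermal + elastic change equal): (α₁ − α₂)ΔT = P·[1/(A₁E₁) + 1/(A₂E₂)].
|α₁ − α₂|·ΔT = 18×10⁻⁶ × 153 = 0.002754.
1/(A₁E₁) + 1/(A₂E₂) = 1/(2175×45×10³) + 1/(1950×118×10³) = 1.456×10⁻⁸ N⁻¹.
P = 0.002754 / 1.456×10⁻⁸ = 189100 N = 189.1 kN.
σ_{titanium alloy} = P/A₂ = 189100/1950 = 96.98 MPa, compressive.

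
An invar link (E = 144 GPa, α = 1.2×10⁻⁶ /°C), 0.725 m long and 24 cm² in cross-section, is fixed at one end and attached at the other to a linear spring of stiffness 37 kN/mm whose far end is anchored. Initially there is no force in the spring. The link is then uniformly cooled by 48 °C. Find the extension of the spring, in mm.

δ ≈ 0.0388 mm

If the spring were absent the link would shorten by αΔT L = 1.2×10⁻⁶ × 48 × 725 = 0.04176 mm.
Let P be the tensile force in the spring. The link extends elastically by PL/(AE) and the spring stretches by P/k; together these equal δ_free.
P [ L/(AE) + 1/k ] = δ_free → P [ 725/(2400×144×10³) + 1/(37×10³) ] = 0.04176.
P = 0.04176 / 2.912×10⁻⁵ = 1434 N.
Spring extension = P/k = 1434/(37×10³) = 0.03875 mm.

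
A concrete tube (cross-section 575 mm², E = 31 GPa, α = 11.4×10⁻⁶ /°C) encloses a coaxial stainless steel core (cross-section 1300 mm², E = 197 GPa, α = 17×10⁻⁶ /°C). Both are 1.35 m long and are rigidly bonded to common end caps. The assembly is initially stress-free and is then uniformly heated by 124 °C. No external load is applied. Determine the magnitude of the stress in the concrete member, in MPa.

σ ≈ 20.1 MPa (tensile)

The stainless steel has the larger α, so on heating it would change length more than the concrete if both were free. The rigid plates force a common final length, so the stainless steel is put into compression and the concrete into tension, with equal and opposite forces P (no external load).
Setting the final lengths equal and cancelling L: (α₁ − α₂)ΔT = P/(A₁E₁) + P/(A₂E₂).
|α₁ − α₂|·ΔT = 5.6×10⁻⁶ × 124 = 0.0006944.
1/(A₁E₁) + 1/(A₂E₂) = 1/(575×31×10³) + 1/(1300×197×10³) = 6.001×10⁻⁸ N⁻¹.
P = 0.0006944 / 6.001×10⁻⁸ = 11570 N = 11.57 kN.
σ_{concrete} = P/A₁ = 11570/575 = 20.13 MPa, tensile.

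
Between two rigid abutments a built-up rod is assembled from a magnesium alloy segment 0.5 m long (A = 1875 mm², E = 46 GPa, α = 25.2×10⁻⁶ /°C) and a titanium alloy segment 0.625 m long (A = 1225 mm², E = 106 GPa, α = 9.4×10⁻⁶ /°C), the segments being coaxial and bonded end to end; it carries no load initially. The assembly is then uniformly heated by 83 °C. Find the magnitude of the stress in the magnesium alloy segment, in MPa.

σ ≈ 77.1 MPa (compressive)

Free thermal expansion of the whole bar: Σ αᵢΔT Lᵢ = 25.2×10⁻⁶×83×500 + 9.4×10⁻⁶×83×625 = 1.533 mm.
Since the ends are fixed, an axial force P builds up, equal in every segment, with P · Σ Lᵢ/(AᵢEᵢ) = δ_free.
The series flexibility is Σ Lᵢ/(AᵢEᵢ) = 500/(1875×46×10³) + 625/(1225×106×10³) = 1.061×10⁻⁵ mm/N.
Hence P = δ_free / Σ(L/AE) = 1.533/1.061×10⁻⁵ = 144.5 kN (compressive).
σ_{magnesium alloy} = P / A = 144500 / 1875 = 77.08 MPa.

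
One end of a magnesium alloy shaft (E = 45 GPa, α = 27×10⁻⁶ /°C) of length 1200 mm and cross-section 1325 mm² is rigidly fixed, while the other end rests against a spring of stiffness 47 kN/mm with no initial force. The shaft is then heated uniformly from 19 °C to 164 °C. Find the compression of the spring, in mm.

The unrestrained thermal change is αΔT L = 27×10⁻⁶ × 145 × 1200 = 4.698 mm.
Let P be the compressive force at the spring. The shaft shortens elastically by PL/(AE) and the spring compresses by P/k; together these equal δ_free.
P [ L/(AE) + 1/k ] = δ_free → P [ 1200/(1325×45×10³) + 1/(47×10³) ] = 4.698.
P = 4.698 / 4.14×10⁻⁵ = 113500 N.
Spring compression = P/k = 113500/(47×10³) = 2.414 mm.

δ ≈ 2.41 mm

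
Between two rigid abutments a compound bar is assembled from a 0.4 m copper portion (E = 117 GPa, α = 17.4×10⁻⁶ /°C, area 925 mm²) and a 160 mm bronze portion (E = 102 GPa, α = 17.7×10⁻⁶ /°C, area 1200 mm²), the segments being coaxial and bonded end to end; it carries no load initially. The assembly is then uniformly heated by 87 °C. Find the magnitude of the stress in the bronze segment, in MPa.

If the supports were absent, the total length change would be Σ αᵢΔT Lᵢ = 17.4×10⁻⁶×87×400 + 17.7×10⁻⁶×87×160 = 0.8519 mm.
Since the ends are fixed, an axial force P builds up, equal in every segment, with P · Σ Lᵢ/(AᵢEᵢ) = δ_free.
Σ Lᵢ/(AᵢEᵢ) = 400/(925×117×10³) + 160/(1200×102×10³) = 5.003×10⁻⁶ mm/N.
P = 0.8519 / 5.003×10⁻⁶ = 170300 N = 170.3 kN, compressive.
σ_{bronze} = P / A = 170300 / 1200 = 141.9 MPa.

σ ≈ 142 MPa (compressive)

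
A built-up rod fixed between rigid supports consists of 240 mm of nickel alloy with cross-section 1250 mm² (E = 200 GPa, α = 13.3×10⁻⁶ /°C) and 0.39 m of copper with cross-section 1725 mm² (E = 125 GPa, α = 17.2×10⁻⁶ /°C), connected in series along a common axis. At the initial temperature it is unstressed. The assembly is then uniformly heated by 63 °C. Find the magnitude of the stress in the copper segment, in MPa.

σ ≈ 131 MPa (compressive)

With the walls removed the bar would change length by δ_free = Σ αᵢΔT Lᵢ = 13.3×10⁻⁶×63×240 + 17.2×10⁻⁶×63×390 = 0.6237 mm.
The walls prevent any net length change, so an axial force P (same in every segment) develops. Compatibility: P · Σ Lᵢ/(AᵢEᵢ) = δ_free.
Σ Lᵢ/(AᵢEᵢ) = 240/(1250×200×10³) + 390/(1725×125×10³) = 2.769×10⁻⁶ mm/N.
So P = 0.6237 / 2.769×10⁻⁶ = 225.3 kN, compressive.
σ_{copper} = P / A = 225300 / 1725 = 130.6 MPa.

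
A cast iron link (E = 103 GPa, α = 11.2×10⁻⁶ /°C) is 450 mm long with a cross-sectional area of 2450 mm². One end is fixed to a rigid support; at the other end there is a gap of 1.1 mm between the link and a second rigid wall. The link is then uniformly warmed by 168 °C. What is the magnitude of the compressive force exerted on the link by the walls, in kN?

P ≈ 0 kN

Free thermal elongation = αΔT L = 11.2×10⁻⁶ × 168 × 450 = 0.8467 mm.
This is smaller than the 1.1 mm clearance, so the link expands freely without reaching the stop — the stress is zero.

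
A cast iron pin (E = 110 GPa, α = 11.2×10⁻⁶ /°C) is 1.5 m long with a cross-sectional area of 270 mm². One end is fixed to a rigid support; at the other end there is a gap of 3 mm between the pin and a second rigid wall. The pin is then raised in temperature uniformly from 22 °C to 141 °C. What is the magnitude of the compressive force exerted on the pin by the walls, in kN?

P ≈ 0 kN

Free thermal elongation = αΔT L = 11.2×10⁻⁶ × 119 × 1500 = 1.999 mm.
Since δ_free = 2 mm is less than the 3 mm gap, the pin never touches the wall. No axial force develops.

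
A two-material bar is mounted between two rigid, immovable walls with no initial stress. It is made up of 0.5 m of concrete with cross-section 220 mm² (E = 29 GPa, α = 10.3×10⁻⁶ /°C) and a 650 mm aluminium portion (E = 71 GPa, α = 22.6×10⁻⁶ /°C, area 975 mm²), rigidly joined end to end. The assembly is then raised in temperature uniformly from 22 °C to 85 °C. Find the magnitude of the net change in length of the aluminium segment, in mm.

|ΔL| ≈ 0.792 mm

Free thermal expansion of the whole bar: Σ αᵢΔT Lᵢ = 10.3×10⁻⁶×63×500 + 22.6×10⁻⁶×63×650 = 1.25 mm.
The rigid supports impose zero overall length change; the single axial force P common to all segments must satisfy P Σ Lᵢ/(AᵢEᵢ) = δ_free.
The series flexibility is Σ Lᵢ/(AᵢEᵢ) = 500/(220×29×10³) + 650/(975×71×10³) = 8.776×10⁻⁵ mm/N.
Hence P = δ_free / Σ(L/AE) = 1.25/8.776×10⁻⁵ = 14.24 kN (compressive).
For the aluminium segment, free thermal change = 22.6×10⁻⁶×63×650 = 0.9255 mm and elastic change from P = 14240×650/(975×71×10³) = 0.1337 mm; these oppose, so the net change is 0.792 mm (segment lengthens).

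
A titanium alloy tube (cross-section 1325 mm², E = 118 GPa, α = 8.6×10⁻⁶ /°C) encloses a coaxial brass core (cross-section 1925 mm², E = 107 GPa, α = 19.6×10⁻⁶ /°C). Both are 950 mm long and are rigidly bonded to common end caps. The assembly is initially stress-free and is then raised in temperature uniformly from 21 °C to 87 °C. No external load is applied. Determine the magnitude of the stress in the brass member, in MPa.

σ ≈ 33.5 MPa (compressive)

Equilibrium of a rigid end plate with no external load gives equal and opposite internal forces ±P in the two members. Since α_{brass} > α_{titanium alloy}, heating drives the brass into compression and the titanium alloy into tension.
Compatibility of the two members (thermal + elastic change equal): (α₁ − α₂)ΔT = P·[1/(A₁E₁) + 1/(A₂E₂)].
|α₁ − α₂|·ΔT = 11×10⁻⁶ × 66 = 0.000726.
1/(A₁E₁) + 1/(A₂E₂) = 1/(1325×118×10³) + 1/(1925×107×10³) = 1.125×10⁻⁸ N⁻¹.
P = 0.000726 / 1.125×10⁻⁸ = 64530 N = 64.53 kN.
σ_{brass} = P/A₂ = 64530/1925 = 33.52 MPa, compressive.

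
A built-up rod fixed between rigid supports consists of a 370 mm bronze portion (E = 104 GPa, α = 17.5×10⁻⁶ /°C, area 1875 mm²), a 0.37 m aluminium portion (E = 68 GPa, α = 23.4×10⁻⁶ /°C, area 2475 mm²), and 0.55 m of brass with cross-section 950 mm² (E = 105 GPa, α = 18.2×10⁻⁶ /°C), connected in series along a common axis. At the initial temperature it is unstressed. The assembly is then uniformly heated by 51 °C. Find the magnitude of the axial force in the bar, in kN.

With the walls removed the bar would change length by δ_free = Σ αᵢΔT Lᵢ = 17.5×10⁻⁶×51×370 + 23.4×10⁻⁶×51×370 + 18.2×10⁻⁶×51×550 = 1.282 mm.
Since the ends are fixed, an axial force P builds up, equal in every segment, with P · Σ Lᵢ/(AᵢEᵢ) = δ_free.
Σ Lᵢ/(AᵢEᵢ) = 370/(1875×104×10³) + 370/(2475×68×10³) + 550/(950×105×10³) = 9.61×10⁻⁶ mm/N.
Hence P = δ_free / Σ(L/AE) = 1.282/9.61×10⁻⁶ = 133.4 kN (compressive).

P ≈ 133 kN (compressive)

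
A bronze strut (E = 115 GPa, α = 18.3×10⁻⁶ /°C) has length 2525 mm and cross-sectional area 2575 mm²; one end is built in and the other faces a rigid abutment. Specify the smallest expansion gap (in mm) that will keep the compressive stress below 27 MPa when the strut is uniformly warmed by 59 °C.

With no wall the strut would lengthen by αΔT L = 18.3×10⁻⁶ × 59 × 2525 = 2.726 mm.
At the allowable stress the elastic shortening the wall may impose is σL/E = 27 × 2525 / (115×10³) = 0.5928 mm.
The gap must absorb the remainder: g_min = 2.726 − 0.5928 = 2.133 mm.

g ≈ 2.13 mm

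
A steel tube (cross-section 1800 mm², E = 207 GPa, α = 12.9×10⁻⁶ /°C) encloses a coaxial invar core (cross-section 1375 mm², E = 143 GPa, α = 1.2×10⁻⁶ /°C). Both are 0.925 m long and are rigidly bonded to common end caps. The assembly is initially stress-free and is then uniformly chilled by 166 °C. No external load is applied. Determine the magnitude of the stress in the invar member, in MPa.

σ ≈ 182 MPa (compressive)

The steel has the larger α, so on cooling it would change length more than the invar if both were free. The rigid plates force a common final length, so the steel is put into tension and the invar into compression, with equal and opposite forces P (no external load).
Compatibility of the two members (thermal + elastic change equal): (α₁ − α₂)ΔT = P·[1/(A₁E₁) + 1/(A₂E₂)].
|α₁ − α₂|·ΔT = 11.7×10⁻⁶ × 166 = 0.001942.
1/(A₁E₁) + 1/(A₂E₂) = 1/(1800×207×10³) + 1/(1375×143×10³) = 7.77×10⁻⁹ N⁻¹.
So P = 0.001942 / 7.77×10⁻⁹ = 250 kN.
σ_{invar} = P/A₂ = 250000/1375 = 181.8 MPa, compressive.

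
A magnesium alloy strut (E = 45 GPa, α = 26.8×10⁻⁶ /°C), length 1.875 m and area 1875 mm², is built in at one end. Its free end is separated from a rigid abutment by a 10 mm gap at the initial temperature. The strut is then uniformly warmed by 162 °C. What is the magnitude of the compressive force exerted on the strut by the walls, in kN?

Free thermal elongation = αΔT L = 26.8×10⁻⁶ × 162 × 1875 = 8.14 mm.
Since δ_free = 8.14 mm is less than the 10 mm gap, the strut never touches the wall. No axial force develops.

P ≈ 0 kN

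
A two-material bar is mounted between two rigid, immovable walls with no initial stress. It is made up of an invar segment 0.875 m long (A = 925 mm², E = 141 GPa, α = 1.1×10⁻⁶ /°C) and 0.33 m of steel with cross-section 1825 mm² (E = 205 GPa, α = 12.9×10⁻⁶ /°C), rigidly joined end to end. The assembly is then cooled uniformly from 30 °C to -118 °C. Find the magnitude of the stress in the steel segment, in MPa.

Free thermal contraction of the whole bar: Σ αᵢΔT Lᵢ = 1.1×10⁻⁶×148×875 + 12.9×10⁻⁶×148×330 = 0.7725 mm.
The rigid supports impose zero overall length change; the single axial force P common to all segments must satisfy P Σ Lᵢ/(AᵢEᵢ) = δ_free.
Σ Lᵢ/(AᵢEᵢ) = 875/(925×141×10³) + 330/(1825×205×10³) = 7.591×10⁻⁶ mm/N.
Hence P = δ_free / Σ(L/AE) = 0.7725/7.591×10⁻⁶ = 101.8 kN (tensile).
σ_{steel} = P / A = 101800 / 1825 = 55.76 MPa.

σ ≈ 55.8 MPa (tensile)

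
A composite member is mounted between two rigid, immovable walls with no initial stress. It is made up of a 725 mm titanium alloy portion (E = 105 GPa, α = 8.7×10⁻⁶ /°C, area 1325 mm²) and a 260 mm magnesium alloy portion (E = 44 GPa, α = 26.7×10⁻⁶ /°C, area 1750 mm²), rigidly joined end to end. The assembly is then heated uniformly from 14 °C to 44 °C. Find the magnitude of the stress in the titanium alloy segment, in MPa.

σ ≈ 34.9 MPa (compressive)

Free thermal expansion of the whole bar: Σ αᵢΔT Lᵢ = 8.7×10⁻⁶×30×725 + 26.7×10⁻⁶×30×260 = 0.3975 mm.
Since the ends are fixed, an axial force P builds up, equal in every segment, with P · Σ Lᵢ/(AᵢEᵢ) = δ_free.
The series flexibility is Σ Lᵢ/(AᵢEᵢ) = 725/(1325×105×10³) + 260/(1750×44×10³) = 8.588×10⁻⁶ mm/N.
P = 0.3975 / 8.588×10⁻⁶ = 46290 N = 46.29 kN, compressive.
σ_{titanium alloy} = P / A = 46290 / 1325 = 34.93 MPa.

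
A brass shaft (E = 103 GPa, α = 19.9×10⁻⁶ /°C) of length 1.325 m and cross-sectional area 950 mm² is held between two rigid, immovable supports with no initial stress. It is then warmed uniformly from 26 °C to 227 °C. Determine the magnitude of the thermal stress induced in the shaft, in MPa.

σ ≈ 412 MPa (compressive)

With length fixed, the mechanical strain must cancel the thermal strain αΔT = 19.9×10⁻⁶ × 201 = 3999.9×10⁻⁶.
σ = EαΔT = 103×10³ × 19.9×10⁻⁶ × 201 = 412 MPa (compressive; the shaft is trying to expand).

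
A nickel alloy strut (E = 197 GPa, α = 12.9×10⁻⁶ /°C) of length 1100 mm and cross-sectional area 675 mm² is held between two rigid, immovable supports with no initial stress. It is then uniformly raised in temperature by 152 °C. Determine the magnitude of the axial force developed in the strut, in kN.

P ≈ 261 kN (compressive)

The ends cannot move, so σ = EαΔT = 197×10³ × 12.9×10⁻⁶ × 152 = 386.3 MPa.
Axial force P = σA = 386.3 × 675 = 260700 N = 260.7 kN, compressive.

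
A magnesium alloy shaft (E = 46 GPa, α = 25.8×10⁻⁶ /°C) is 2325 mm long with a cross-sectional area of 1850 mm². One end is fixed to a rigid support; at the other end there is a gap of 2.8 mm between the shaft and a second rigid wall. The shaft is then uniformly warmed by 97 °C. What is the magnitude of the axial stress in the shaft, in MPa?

Free thermal elongation = αΔT L = 25.8×10⁻⁶ × 97 × 2325 = 5.819 mm.
After closing the 2.8 mm clearance, 5.819 − 2.8 = 3.019 mm of expansion remains to be suppressed by the wall.
That suppressed elongation corresponds to σ = E·Δ/L = 46×10³ × 3.019/2325 = 59.72 MPa.

σ ≈ 59.7 MPa (compressive)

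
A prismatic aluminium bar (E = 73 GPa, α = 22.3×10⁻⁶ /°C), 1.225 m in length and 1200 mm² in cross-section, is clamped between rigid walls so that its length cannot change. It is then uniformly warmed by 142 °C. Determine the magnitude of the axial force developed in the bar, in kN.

Full restraint means ε = 0, so the stress is σ = EαΔT = 73×10³ × 22.3×10⁻⁶ × 142 = 231.2 MPa.
P = AEαΔT = 1200 × 73×10³ × 22.3×10⁻⁶ × 142 = 277.4 kN (compressive).

P ≈ 277 kN (compressive)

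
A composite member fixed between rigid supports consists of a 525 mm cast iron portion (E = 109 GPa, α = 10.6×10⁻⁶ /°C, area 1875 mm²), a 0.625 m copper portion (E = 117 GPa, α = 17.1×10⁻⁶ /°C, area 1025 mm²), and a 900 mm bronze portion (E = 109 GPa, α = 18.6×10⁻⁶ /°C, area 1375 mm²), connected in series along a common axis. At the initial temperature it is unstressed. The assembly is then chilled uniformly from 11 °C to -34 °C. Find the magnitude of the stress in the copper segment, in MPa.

If the supports were absent, the total length change would be Σ αᵢΔT Lᵢ = 10.6×10⁻⁶×45×525 + 17.1×10⁻⁶×45×625 + 18.6×10⁻⁶×45×900 = 1.485 mm.
The rigid supports impose zero overall length change; the single axial force P common to all segments must satisfy P Σ Lᵢ/(AᵢEᵢ) = δ_free.
Σ Lᵢ/(AᵢEᵢ) = 525/(1875×109×10³) + 625/(1025×117×10³) + 900/(1375×109×10³) = 1.379×10⁻⁵ mm/N.
So P = 1.485 / 1.379×10⁻⁵ = 107.7 kN, tensile.
σ_{copper} = P / A = 107700 / 1025 = 105.1 MPa.

σ ≈ 105 MPa (tensile)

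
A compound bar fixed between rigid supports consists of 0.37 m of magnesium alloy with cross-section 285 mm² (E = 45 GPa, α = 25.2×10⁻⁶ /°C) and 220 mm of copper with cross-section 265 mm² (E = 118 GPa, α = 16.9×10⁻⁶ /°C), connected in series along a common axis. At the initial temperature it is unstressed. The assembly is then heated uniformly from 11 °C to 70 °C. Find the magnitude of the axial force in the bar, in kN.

Free thermal expansion of the whole bar: Σ αᵢΔT Lᵢ = 25.2×10⁻⁶×59×370 + 16.9×10⁻⁶×59×220 = 0.7695 mm.
The rigid supports impose zero overall length change; the single axial force P common to all segments must satisfy P Σ Lᵢ/(AᵢEᵢ) = δ_free.
The series flexibility is Σ Lᵢ/(AᵢEᵢ) = 370/(285×45×10³) + 220/(265×118×10³) = 3.589×10⁻⁵ mm/N.
Hence P = δ_free / Σ(L/AE) = 0.7695/3.589×10⁻⁵ = 21.44 kN (compressive).

P ≈ 21.4 kN (compressive)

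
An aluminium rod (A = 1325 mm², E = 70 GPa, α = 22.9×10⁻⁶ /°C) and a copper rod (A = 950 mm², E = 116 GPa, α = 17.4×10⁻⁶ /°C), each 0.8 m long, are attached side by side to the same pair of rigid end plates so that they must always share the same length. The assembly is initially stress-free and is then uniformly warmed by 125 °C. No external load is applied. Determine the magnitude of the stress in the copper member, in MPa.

Equilibrium of a rigid end plate with no external load gives equal and opposite internal forces ±P in the two members. Since α_{aluminium} > α_{copper}, heating drives the aluminium into compression and the copper into tension.
Equating the net (thermal + elastic) strains gives |α₁ − α₂|·ΔT = P·[1/(A₁E₁) + 1/(A₂E₂)].
|α₁ − α₂|·ΔT = 5.5×10⁻⁶ × 125 = 0.0006875.
1/(A₁E₁) + 1/(A₂E₂) = 1/(1325×70×10³) + 1/(950×116×10³) = 1.986×10⁻⁸ N⁻¹.
So P = 0.0006875 / 1.986×10⁻⁸ = 34.62 kN.
σ_{copper} = P/A₂ = 34620/950 = 36.45 MPa, tensile.

σ ≈ 36.4 MPa (tensile)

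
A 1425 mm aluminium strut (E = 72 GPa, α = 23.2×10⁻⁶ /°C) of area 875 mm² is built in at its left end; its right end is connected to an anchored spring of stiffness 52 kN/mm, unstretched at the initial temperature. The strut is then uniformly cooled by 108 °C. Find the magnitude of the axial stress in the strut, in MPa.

σ ≈ 97.5 MPa (tensile)

If the spring were absent the strut would shorten by αΔT L = 23.2×10⁻⁶ × 108 × 1425 = 3.57 mm.
Let P be the tensile force in the spring. The strut extends elastically by PL/(AE) and the spring stretches by P/k; together these equal δ_free.
So P = δ_free / [L/(AE) + 1/k] = 3.57 / [ 1425/(875×72×10³) + 1/(52×10³) ].
P = 3.57 / 4.185×10⁻⁵ = 85320 N.
σ = P/A = 85320/875 = 97.5 MPa.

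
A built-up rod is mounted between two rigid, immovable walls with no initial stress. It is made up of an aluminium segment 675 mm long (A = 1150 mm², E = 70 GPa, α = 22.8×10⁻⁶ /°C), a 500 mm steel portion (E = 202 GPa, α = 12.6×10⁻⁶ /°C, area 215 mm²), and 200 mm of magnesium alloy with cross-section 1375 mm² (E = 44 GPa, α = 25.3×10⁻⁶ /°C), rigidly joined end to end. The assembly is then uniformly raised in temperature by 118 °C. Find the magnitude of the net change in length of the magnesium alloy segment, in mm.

With the walls removed the bar would change length by δ_free = Σ αᵢΔT Lᵢ = 22.8×10⁻⁶×118×675 + 12.6×10⁻⁶×118×500 + 25.3×10⁻⁶×118×200 = 3.156 mm.
Since the ends are fixed, an axial force P builds up, equal in every segment, with P · Σ Lᵢ/(AᵢEᵢ) = δ_free.
Σ Lᵢ/(AᵢEᵢ) = 675/(1150×70×10³) + 500/(215×202×10³) + 200/(1375×44×10³) = 2.32×10⁻⁵ mm/N.
So P = 3.156 / 2.32×10⁻⁵ = 136 kN, compressive.
For the magnesium alloy segment, free thermal change = 25.3×10⁻⁶×118×200 = 0.5971 mm and elastic change from P = 136000×200/(1375×44×10³) = 0.4497 mm; these oppose, so the net change is 0.147 mm (segment lengthens).

|ΔL| ≈ 0.147 mm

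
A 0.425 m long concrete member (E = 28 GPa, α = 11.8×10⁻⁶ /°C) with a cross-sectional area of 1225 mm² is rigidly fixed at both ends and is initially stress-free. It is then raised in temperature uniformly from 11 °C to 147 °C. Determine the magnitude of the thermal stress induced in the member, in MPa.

The supports are rigid, so the total axial strain is zero. The restrained thermal strain is ε = αΔT = 11.8×10⁻⁶ × 136 = 1604.8×10⁻⁶.
Hence σ = E·αΔT = 28×10³ × 1604.8×10⁻⁶ = 44.93 MPa, compressive.

σ ≈ 44.9 MPa (compressive)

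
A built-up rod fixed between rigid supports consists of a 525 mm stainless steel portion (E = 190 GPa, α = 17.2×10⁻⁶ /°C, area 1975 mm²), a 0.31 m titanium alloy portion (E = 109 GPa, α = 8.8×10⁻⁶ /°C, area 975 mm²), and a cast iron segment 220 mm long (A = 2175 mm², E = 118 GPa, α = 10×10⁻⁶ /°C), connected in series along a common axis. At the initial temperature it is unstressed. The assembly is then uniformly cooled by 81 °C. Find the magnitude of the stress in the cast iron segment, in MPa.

σ ≈ 100 MPa (tensile)

If the supports were absent, the total length change would be Σ αᵢΔT Lᵢ = 17.2×10⁻⁶×81×525 + 8.8×10⁻⁶×81×310 + 10×10⁻⁶×81×220 = 1.131 mm.
The rigid supports impose zero overall length change; the single axial force P common to all segments must satisfy P Σ Lᵢ/(AᵢEᵢ) = δ_free.
Σ Lᵢ/(AᵢEᵢ) = 525/(1975×190×10³) + 310/(975×109×10³) + 220/(2175×118×10³) = 5.173×10⁻⁶ mm/N.
P = 1.131 / 5.173×10⁻⁶ = 218500 N = 218.5 kN, tensile.
σ_{cast iron} = P / A = 218500 / 2175 = 100.5 MPa.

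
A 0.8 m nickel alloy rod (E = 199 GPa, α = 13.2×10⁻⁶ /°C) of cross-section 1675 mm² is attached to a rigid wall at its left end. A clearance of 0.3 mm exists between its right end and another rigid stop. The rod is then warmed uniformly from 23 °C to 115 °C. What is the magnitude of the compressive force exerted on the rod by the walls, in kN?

Unrestrained expansion: δ_free = αΔT L = 13.2×10⁻⁶ × 92 × 800 = 0.9715 mm.
This exceeds the 0.3 mm gap, so the wall pushes back. The portion of expansion that must be recovered elastically is δ_free − gap = 0.9715 − 0.3 = 0.6715 mm.
So σ = E(δ_free − g)/L = 199×10³ × 0.6715/800 = 167 MPa.
P = σA = 167 × 1675 = 279.8 kN.

P ≈ 280 kN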